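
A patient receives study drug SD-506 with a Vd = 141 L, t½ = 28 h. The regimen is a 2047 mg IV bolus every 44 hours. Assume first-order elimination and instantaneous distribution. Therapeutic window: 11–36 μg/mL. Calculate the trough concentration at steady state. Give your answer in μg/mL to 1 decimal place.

k = ln2/t½ = ln2/28 ≈ 0.024755 h⁻¹; fraction remaining f = e^(−kτ) = e^(−0.024755×44) ≈ 0.3365.
At steady state, accumulation factor R = 1/(1 − e^(−kτ)) ≈ 1.5072.
Single-dose peak C₀ = D/Vd = 2047/141 ≈ 14.518 μg/mL.
Steady-state peak Cmax,ss = C₀·R ≈ 14.518 × 1.5072 ≈ 21.882 μg/mL.
Steady-state trough Cmin,ss = Cmax,ss·f ≈ 21.882 × 0.3365 ≈ 7.363 μg/mL.
Trough 7.4 μg/mL vs MEC 11 μg/mL: subtherapeutic.

7.4 μg/mL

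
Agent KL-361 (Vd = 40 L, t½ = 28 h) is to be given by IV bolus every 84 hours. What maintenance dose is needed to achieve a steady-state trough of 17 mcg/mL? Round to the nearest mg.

4760 mg

τ/t½ = 84/28 ≈ 3, so f = (1/2)^(84/28) ≈ 0.125000.
Cmin,ss = (D/Vd)·f/(1−f), so D = Cmin,ss·Vd·(1−f)/f.
D = 17 × 40 × (1−f)/f ≈ 17 × 40 × 7.00000 ≈ 4760.00 mg.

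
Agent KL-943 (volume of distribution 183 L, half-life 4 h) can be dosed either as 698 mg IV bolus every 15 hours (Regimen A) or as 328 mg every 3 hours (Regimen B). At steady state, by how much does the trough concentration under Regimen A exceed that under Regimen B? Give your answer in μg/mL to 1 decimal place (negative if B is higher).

-2.3 μg/mL

Regimen A: f = (1/2)^(15/4) ≈ 0.0743; Cmin,ss = (698/183)·f/(1−f) ≈ 0.306 μg/mL.
Regimen B: f = (1/2)^(3/4) ≈ 0.5946; Cmin,ss = (328/183)·f/(1−f) ≈ 2.629 μg/mL.
Difference ≈ 0.306 − 2.629 ≈ -2.323 μg/mL.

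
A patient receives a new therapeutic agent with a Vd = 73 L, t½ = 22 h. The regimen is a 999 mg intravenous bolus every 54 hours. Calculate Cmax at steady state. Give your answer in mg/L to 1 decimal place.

16.7 mg/L

τ/t½ = 54/22 ≈ 2.4545, so fraction remaining f = (1/2)^(54/22) ≈ 0.1824.
At steady state, accumulation factor R = 1/(1 − e^(−kτ)) ≈ 1.2231.
Each bolus raises the concentration by D/Vd = 999/73 ≈ 13.685 mg/L.
Cmax,ss = C₀/(1 − f) ≈ 13.685/0.8176 ≈ 16.738 mg/L.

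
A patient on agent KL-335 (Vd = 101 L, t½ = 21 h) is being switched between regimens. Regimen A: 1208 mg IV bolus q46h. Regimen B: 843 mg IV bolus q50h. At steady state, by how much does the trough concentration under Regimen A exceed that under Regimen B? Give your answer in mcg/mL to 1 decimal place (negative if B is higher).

Regimen A: f = (1/2)^(46/21) ≈ 0.2191; Cmin,ss = (1208/101)·f/(1−f) ≈ 3.356 mcg/mL.
Regimen B: f = (1/2)^(50/21) ≈ 0.1920; Cmin,ss = (843/101)·f/(1−f) ≈ 1.983 mcg/mL.
Difference ≈ 3.356 − 1.983 ≈ 1.373 mcg/mL.

1.4 mcg/mL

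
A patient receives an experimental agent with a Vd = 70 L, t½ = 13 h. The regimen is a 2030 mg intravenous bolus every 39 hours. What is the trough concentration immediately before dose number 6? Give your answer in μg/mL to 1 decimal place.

f = (1/2)^(τ/t½) = (1/2)^(39/13) ≈ 0.1250.
C₀ = D/Vd = 2030/70 ≈ 29.000 μg/mL.
Before the 6th dose, 5 doses have been given. Superposition: Cmin = C₀·(f + f² + … + f^5).
≈ 29.000 × (0.1250 + 0.0156 + 0.0020 + 0.0002 + 0.0000) ≈ 29.000 × 0.1428 ≈ 4.141 μg/mL.

4.1 μg/mL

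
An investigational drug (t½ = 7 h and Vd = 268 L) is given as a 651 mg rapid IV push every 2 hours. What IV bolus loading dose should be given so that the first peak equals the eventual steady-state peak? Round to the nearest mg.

f = (1/2)^(2/7) ≈ 0.820335; accumulation ratio R = 1/(1−f) ≈ 5.56591.
Loading dose to hit Cmax,ss on first dose: D_load = D_maint·R ≈ 651 × 5.56591 ≈ 3623.41 mg.

3623 mg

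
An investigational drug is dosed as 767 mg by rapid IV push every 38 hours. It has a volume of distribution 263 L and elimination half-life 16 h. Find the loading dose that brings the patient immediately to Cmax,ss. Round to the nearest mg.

950 mg

f = (1/2)^(38/16) ≈ 0.192776; accumulation ratio R = 1/(1−f) ≈ 1.23881.
Loading dose to hit Cmax,ss on first dose: D_load = D_maint·R ≈ 767 × 1.23881 ≈ 950.17 mg.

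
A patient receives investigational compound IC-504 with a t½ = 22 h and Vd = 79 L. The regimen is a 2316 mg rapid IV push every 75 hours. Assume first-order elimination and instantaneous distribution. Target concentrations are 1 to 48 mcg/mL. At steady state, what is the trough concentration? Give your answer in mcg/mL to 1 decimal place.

k = ln2/t½ = ln2/22 ≈ 0.031507 h⁻¹; fraction remaining f = e^(−kτ) = e^(−0.031507×75) ≈ 0.0941.
Single-dose peak C₀ = D/Vd = 2316/79 ≈ 29.316 mcg/mL.
Steady-state trough Cmin,ss = C₀·f/(1−f) ≈ 29.316 × 0.0941/0.9059 ≈ 3.045 mcg/mL.
Trough 3.0 mcg/mL vs MEC 1 mcg/mL: adequate.

3.0 mcg/mL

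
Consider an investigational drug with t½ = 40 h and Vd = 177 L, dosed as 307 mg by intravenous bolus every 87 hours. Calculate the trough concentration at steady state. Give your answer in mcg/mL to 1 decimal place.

Over one 87-h interval, 87/40 ≈ 2.175 half-lives elapse, leaving f ≈ 0.2214 of each dose.
Each bolus raises the concentration by D/Vd = 307/177 ≈ 1.734 mcg/mL.
Steady-state trough Cmin,ss = C₀·f/(1−f) ≈ 1.734 × 0.2214/0.7786 ≈ 0.493 mcg/mL.

0.5 mcg/mL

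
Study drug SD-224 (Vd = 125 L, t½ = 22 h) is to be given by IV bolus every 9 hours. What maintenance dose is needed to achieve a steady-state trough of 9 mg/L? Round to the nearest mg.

τ/t½ = 9/22 ≈ 0.40909, so f = (1/2)^(9/22) ≈ 0.753098.
Cmin,ss = (D/Vd)·f/(1−f), so D = Cmin,ss·Vd·(1−f)/f.
D = 9 × 125 × (1−f)/f ≈ 9 × 125 × 0.32785 ≈ 368.83 mg.

369 mg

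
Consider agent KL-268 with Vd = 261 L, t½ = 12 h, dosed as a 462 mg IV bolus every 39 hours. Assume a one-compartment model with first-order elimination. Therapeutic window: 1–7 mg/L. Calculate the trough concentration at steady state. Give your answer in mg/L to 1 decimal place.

τ/t½ = 39/12 ≈ 3.25, so fraction remaining f = (1/2)^(39/12) ≈ 0.1051.
At steady state, accumulation factor R = 1/(1 − e^(−kτ)) ≈ 1.1174.
Each bolus raises the concentration by D/Vd = 462/261 ≈ 1.770 mg/L.
Cmax,ss = C₀/(1 − f) ≈ 1.770/0.8949 ≈ 1.978 mg/L.
Steady-state trough Cmin,ss = Cmax,ss·f ≈ 1.978 × 0.1051 ≈ 0.208 mg/L.
Trough 0.2 mg/L vs MEC 1 mg/L: subtherapeutic.

0.2 mg/L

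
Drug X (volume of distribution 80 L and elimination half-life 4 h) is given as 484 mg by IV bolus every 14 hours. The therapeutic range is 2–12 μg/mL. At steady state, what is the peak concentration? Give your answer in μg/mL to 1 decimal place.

6.6 μg/mL

k = ln2/t½ = ln2/4 ≈ 0.173287 h⁻¹; fraction remaining f = e^(−kτ) = e^(−0.173287×14) ≈ 0.0884.
At steady state, accumulation factor R = 1/(1 − e^(−kτ)) ≈ 1.0970.
Each bolus raises the concentration by D/Vd = 484/80 ≈ 6.050 μg/mL.
Steady-state peak Cmax,ss = C₀·R ≈ 6.050 × 1.0970 ≈ 6.637 μg/mL.
Peak 6.6 μg/mL vs MTC 12 μg/mL: below toxic threshold.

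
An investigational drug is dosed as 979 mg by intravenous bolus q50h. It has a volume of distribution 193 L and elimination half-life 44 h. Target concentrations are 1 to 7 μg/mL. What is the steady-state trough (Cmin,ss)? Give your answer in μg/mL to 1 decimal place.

Over one 50-h interval, 50/44 ≈ 1.1364 half-lives elapse, leaving f ≈ 0.4549 of each dose.
Accumulation ratio R = 1/(1 − f) ≈ 1/0.5451 ≈ 1.8345.
Each bolus raises the concentration by D/Vd = 979/193 ≈ 5.073 μg/mL.
Steady-state peak Cmax,ss = C₀·R ≈ 5.073 × 1.8345 ≈ 9.306 μg/mL.
Steady-state trough Cmin,ss = Cmax,ss·f ≈ 9.306 × 0.4549 ≈ 4.233 μg/mL.
Trough 4.2 μg/mL vs MEC 1 μg/mL: adequate.

4.2 μg/mL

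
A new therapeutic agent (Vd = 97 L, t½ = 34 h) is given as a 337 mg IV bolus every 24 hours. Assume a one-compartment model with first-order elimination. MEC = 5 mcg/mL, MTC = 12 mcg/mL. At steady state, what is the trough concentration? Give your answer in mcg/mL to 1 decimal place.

k = ln2/t½ = ln2/34 ≈ 0.020387 h⁻¹; fraction remaining f = e^(−kτ) = e^(−0.020387×24) ≈ 0.6131.
Each bolus raises the concentration by D/Vd = 337/97 ≈ 3.474 mcg/mL.
Steady-state trough Cmin,ss = C₀·f/(1−f) ≈ 3.474 × 0.6131/0.3869 ≈ 5.505 mcg/mL.
Trough 5.5 mcg/mL vs MEC 5 mcg/mL: adequate.

5.5 mcg/mL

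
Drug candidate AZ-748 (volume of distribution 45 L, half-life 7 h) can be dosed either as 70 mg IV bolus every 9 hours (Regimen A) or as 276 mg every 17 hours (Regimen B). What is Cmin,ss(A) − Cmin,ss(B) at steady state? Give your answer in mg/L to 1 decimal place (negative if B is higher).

Regimen A: f = (1/2)^(9/7) ≈ 0.4102; Cmin,ss = (70/45)·f/(1−f) ≈ 1.082 mg/L.
Regimen B: f = (1/2)^(17/7) ≈ 0.1857; Cmin,ss = (276/45)·f/(1−f) ≈ 1.399 mg/L.
Difference ≈ 1.082 − 1.399 ≈ -0.317 mg/L.

-0.3 mg/L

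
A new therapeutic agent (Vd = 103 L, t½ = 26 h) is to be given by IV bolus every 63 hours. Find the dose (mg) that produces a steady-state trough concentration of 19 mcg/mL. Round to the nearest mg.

τ/t½ = 63/26 ≈ 2.4231, so f = (1/2)^(63/26) ≈ 0.186458.
Cmin,ss = (D/Vd)·f/(1−f), so D = Cmin,ss·Vd·(1−f)/f.
D = 19 × 103 × (1−f)/f ≈ 19 × 103 × 4.36314 ≈ 8538.66 mg.

8539 mg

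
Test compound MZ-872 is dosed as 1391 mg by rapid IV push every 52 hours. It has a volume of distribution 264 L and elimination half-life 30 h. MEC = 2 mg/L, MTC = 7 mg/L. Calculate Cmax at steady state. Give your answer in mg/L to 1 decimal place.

τ/t½ = 52/30 ≈ 1.7333, so fraction remaining f = (1/2)^(52/30) ≈ 0.3008.
Accumulation ratio R = 1/(1 − f) ≈ 1/0.6992 ≈ 1.4302.
Single-dose peak C₀ = D/Vd = 1391/264 ≈ 5.269 mg/L.
Cmax,ss = C₀/(1 − f) ≈ 5.269/0.6992 ≈ 7.536 mg/L.
Peak 7.5 mg/L vs MTC 7 mg/L: exceeds toxic threshold.

7.5 mg/L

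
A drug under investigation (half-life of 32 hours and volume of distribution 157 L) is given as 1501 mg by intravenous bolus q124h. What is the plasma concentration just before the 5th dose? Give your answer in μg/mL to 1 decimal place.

0.7 μg/mL

f = (1/2)^(τ/t½) = (1/2)^(124/32) ≈ 0.0682.
C₀ = D/Vd = 1501/157 ≈ 9.561 μg/mL.
Before the 5th dose, 4 doses have been given. Superposition: Cmin = C₀·(f + f² + … + f^4).
≈ 9.561 × (0.0682 + 0.0047 + 0.0003 + 0.0000) ≈ 9.561 × 0.0732 ≈ 0.700 μg/mL.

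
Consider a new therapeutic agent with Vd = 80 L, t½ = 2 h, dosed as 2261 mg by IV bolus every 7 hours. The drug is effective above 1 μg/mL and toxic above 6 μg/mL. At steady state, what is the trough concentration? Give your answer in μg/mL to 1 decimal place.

2.7 μg/mL

τ/t½ = 7/2 ≈ 3.5, so fraction remaining f = (1/2)^(7/2) ≈ 0.0884.
Each bolus raises the concentration by D/Vd = 2261/80 ≈ 28.262 μg/mL.
Steady-state trough Cmin,ss = C₀·f/(1−f) ≈ 28.262 × 0.0884/0.9116 ≈ 2.741 μg/mL.
Trough 2.7 μg/mL vs MEC 1 μg/mL: adequate.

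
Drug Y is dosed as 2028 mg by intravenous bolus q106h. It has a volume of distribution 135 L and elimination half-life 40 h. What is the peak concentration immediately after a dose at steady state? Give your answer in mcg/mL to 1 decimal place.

τ/t½ = 106/40 ≈ 2.65, so fraction remaining f = (1/2)^(106/40) ≈ 0.1593.
Accumulation ratio R = 1/(1 − f) ≈ 1/0.8407 ≈ 1.1895.
Each bolus raises the concentration by D/Vd = 2028/135 ≈ 15.022 mcg/mL.
Steady-state peak Cmax,ss = C₀·R ≈ 15.022 × 1.1895 ≈ 17.869 mcg/mL.

17.9 mcg/mL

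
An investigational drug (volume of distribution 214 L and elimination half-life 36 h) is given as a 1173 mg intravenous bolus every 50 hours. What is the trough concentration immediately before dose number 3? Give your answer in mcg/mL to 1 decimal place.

2.9 mcg/mL

f = (1/2)^(τ/t½) = (1/2)^(50/36) ≈ 0.3819.
C₀ = D/Vd = 1173/214 ≈ 5.481 mcg/mL.
Before the 3rd dose, 2 doses have been given. Superposition: Cmin = C₀·(f + f²).
≈ 5.481 × (0.3819 + 0.1458) ≈ 5.481 × 0.5277 ≈ 2.892 mcg/mL.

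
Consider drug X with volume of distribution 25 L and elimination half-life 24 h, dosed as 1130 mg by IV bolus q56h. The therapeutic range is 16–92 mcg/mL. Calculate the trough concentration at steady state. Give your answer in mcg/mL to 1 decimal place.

k = ln2/t½ = ln2/24 ≈ 0.028881 h⁻¹; fraction remaining f = e^(−kτ) = e^(−0.028881×56) ≈ 0.1984.
Accumulation ratio R = 1/(1 − f) ≈ 1/0.8016 ≈ 1.2475.
Each bolus raises the concentration by D/Vd = 1130/25 ≈ 45.200 mcg/mL.
Cmax,ss = C₀/(1 − f) ≈ 45.200/0.8016 ≈ 56.387 mcg/mL.
Steady-state trough Cmin,ss = Cmax,ss·f ≈ 56.387 × 0.1984 ≈ 11.187 mcg/mL.
Trough 11.2 mcg/mL vs MEC 16 mcg/mL: subtherapeutic.

11.2 mcg/mL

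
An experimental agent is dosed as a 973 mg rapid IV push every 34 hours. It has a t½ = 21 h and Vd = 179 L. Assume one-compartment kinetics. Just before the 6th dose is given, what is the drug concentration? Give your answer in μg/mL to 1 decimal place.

f = (1/2)^(τ/t½) = (1/2)^(34/21) ≈ 0.3256.
C₀ = D/Vd = 973/179 ≈ 5.436 μg/mL.
Before the 6th dose, 5 doses have been given. Superposition: Cmin = C₀·(f + f² + … + f^5).
≈ 5.436 × (0.3256 + 0.1060 + 0.0345 + 0.0112 + 0.0037) ≈ 5.436 × 0.4810 ≈ 2.615 μg/mL.

2.6 μg/mL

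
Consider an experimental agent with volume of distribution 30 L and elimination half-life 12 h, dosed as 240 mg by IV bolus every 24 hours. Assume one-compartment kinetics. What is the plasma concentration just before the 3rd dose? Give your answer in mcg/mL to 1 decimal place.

2.5 mcg/mL

f = (1/2)^(τ/t½) = (1/2)^(24/12) ≈ 0.2500.
C₀ = D/Vd = 240/30 ≈ 8.000 mcg/mL.
Before the 3rd dose, 2 doses have been given. Superposition: Cmin = C₀·(f + f²).
≈ 8.000 × (0.2500 + 0.0625) ≈ 8.000 × 0.3125 ≈ 2.500 mcg/mL.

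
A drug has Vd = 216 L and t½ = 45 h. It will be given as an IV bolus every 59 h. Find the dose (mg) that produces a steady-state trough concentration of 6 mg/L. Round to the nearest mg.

τ/t½ = 59/45 ≈ 1.3111, so f = (1/2)^(59/45) ≈ 0.403010.
Cmin,ss = (D/Vd)·f/(1−f), so D = Cmin,ss·Vd·(1−f)/f.
D = 6 × 216 × (1−f)/f ≈ 6 × 216 × 1.48133 ≈ 1919.80 mg.

1920 mg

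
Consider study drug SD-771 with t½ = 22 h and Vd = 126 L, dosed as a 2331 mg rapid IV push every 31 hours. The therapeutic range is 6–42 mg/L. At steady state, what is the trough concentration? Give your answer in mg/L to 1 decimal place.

11.2 mg/L

Over one 31-h interval, 31/22 ≈ 1.4091 half-lives elapse, leaving f ≈ 0.3765 of each dose.
At steady state, accumulation factor R = 1/(1 − e^(−kτ)) ≈ 1.6038.
Single-dose peak C₀ = D/Vd = 2331/126 ≈ 18.500 mg/L.
Cmax,ss = C₀/(1 − f) ≈ 18.500/0.6235 ≈ 29.671 mg/L.
Steady-state trough Cmin,ss = Cmax,ss·f ≈ 29.671 × 0.3765 ≈ 11.171 mg/L.
Trough 11.2 mg/L vs MEC 6 mg/L: adequate.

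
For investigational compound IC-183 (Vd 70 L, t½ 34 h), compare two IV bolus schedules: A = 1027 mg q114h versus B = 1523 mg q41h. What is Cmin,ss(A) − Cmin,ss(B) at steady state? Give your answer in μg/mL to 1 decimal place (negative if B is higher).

-15.1 μg/mL

Regimen A: f = (1/2)^(114/34) ≈ 0.0979; Cmin,ss = (1027/70)·f/(1−f) ≈ 1.592 μg/mL.
Regimen B: f = (1/2)^(41/34) ≈ 0.4335; Cmin,ss = (1523/70)·f/(1−f) ≈ 16.649 μg/mL.
Difference ≈ 1.592 − 16.649 ≈ -15.057 μg/mL.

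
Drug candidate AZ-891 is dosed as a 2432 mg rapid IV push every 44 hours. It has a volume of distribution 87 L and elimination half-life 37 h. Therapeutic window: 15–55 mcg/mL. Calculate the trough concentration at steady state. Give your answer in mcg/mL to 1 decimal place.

21.8 mcg/mL

τ/t½ = 44/37 ≈ 1.1892, so fraction remaining f = (1/2)^(44/37) ≈ 0.4385.
Accumulation ratio R = 1/(1 − f) ≈ 1/0.5615 ≈ 1.7809.
Single-dose peak C₀ = D/Vd = 2432/87 ≈ 27.954 mcg/mL.
Steady-state peak Cmax,ss = C₀·R ≈ 27.954 × 1.7809 ≈ 49.783 mcg/mL.
Steady-state trough Cmin,ss = Cmax,ss·f ≈ 49.783 × 0.4385 ≈ 21.830 mcg/mL.
Trough 21.8 mcg/mL vs MEC 15 mcg/mL: adequate.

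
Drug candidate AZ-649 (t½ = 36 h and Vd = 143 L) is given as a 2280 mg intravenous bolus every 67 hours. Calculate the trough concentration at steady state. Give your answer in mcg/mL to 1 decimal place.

6.1 mcg/mL

Over one 67-h interval, 67/36 ≈ 1.8611 half-lives elapse, leaving f ≈ 0.2753 of each dose.
Accumulation ratio R = 1/(1 − f) ≈ 1/0.7247 ≈ 1.3799.
Single-dose peak C₀ = D/Vd = 2280/143 ≈ 15.944 mcg/mL.
Steady-state peak Cmax,ss = C₀·R ≈ 15.944 × 1.3799 ≈ 22.001 mcg/mL.
One interval later, Cmin,ss = Cmax,ss·e^(−kτ) ≈ 22.001 × 0.2753 ≈ 6.057 mcg/mL.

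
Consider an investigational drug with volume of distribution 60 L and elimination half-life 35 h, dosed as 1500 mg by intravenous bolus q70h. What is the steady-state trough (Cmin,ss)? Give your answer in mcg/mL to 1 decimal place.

The dosing interval is 2 half-lives, so f = 2^(−2) = 0.25.
At steady state, R = 1/(1 − 0.25) = 4/3.
Single-dose peak C₀ = D/Vd = 1500/60 = 25 mcg/mL.
Steady-state peak Cmax,ss = C₀·R = 25 × 4/3 ≈ 33.333 mcg/mL.
Steady-state trough Cmin,ss = Cmax,ss·f ≈ 33.333 × 0.25 ≈ 8.333 mcg/mL.

8.3 mcg/mL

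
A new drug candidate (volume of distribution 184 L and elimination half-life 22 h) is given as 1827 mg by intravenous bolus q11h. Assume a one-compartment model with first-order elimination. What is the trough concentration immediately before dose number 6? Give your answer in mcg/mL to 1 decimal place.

f = (1/2)^(τ/t½) = (1/2)^(11/22) ≈ 0.7071.
C₀ = D/Vd = 1827/184 ≈ 9.929 mcg/mL.
Before the 6th dose, 5 doses have been given. Superposition: Cmin = C₀·(f + f² + … + f^5).
≈ 9.929 × (0.7071 + 0.5000 + 0.3535 + 0.2500 + 0.1768) ≈ 9.929 × 1.9874 ≈ 19.733 mcg/mL.

19.7 mcg/mL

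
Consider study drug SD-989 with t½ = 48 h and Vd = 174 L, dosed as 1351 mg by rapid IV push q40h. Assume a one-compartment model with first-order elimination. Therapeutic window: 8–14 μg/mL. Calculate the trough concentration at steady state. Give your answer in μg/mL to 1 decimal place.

Over one 40-h interval, 40/48 ≈ 0.83333 half-lives elapse, leaving f ≈ 0.5612 of each dose.
Accumulation ratio R = 1/(1 − f) ≈ 1/0.4388 ≈ 2.2789.
Each bolus raises the concentration by D/Vd = 1351/174 ≈ 7.764 μg/mL.
Cmax,ss = C₀/(1 − f) ≈ 7.764/0.4388 ≈ 17.694 μg/mL.
Steady-state trough Cmin,ss = Cmax,ss·f ≈ 17.694 × 0.5612 ≈ 9.930 μg/mL.
Trough 9.9 μg/mL vs MEC 8 μg/mL: adequate.

9.9 μg/mL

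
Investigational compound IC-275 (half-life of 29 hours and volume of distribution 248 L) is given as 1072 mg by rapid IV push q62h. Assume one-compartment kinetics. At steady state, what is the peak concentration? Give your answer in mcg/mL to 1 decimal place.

k = ln2/t½ = ln2/29 ≈ 0.023902 h⁻¹; fraction remaining f = e^(−kτ) = e^(−0.023902×62) ≈ 0.2272.
At steady state, accumulation factor R = 1/(1 − e^(−kτ)) ≈ 1.2940.
Single-dose peak C₀ = D/Vd = 1072/248 ≈ 4.323 mcg/mL.
Steady-state peak Cmax,ss = C₀·R ≈ 4.323 × 1.2940 ≈ 5.594 mcg/mL.

5.6 mcg/mL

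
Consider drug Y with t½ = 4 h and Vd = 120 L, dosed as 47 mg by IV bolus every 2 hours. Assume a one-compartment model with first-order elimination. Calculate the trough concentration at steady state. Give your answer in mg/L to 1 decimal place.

k = ln2/t½ = ln2/4 ≈ 0.173287 h⁻¹; fraction remaining f = e^(−kτ) = e^(−0.173287×2) ≈ 0.7071.
At steady state, accumulation factor R = 1/(1 − e^(−kτ)) ≈ 3.4141.
Each bolus raises the concentration by D/Vd = 47/120 ≈ 0.392 mg/L.
Steady-state peak Cmax,ss = C₀·R ≈ 0.392 × 3.4141 ≈ 1.338 mg/L.
One interval later, Cmin,ss = Cmax,ss·e^(−kτ) ≈ 1.338 × 0.7071 ≈ 0.946 mg/L.

0.9 mg/L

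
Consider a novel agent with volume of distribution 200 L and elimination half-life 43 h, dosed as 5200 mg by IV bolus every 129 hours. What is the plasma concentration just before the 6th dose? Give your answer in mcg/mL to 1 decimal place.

f = (1/2)^(τ/t½) = (1/2)^(129/43) ≈ 0.1250.
C₀ = D/Vd = 5200/200 ≈ 26.000 mcg/mL.
Before the 6th dose, 5 doses have been given. Superposition: Cmin = C₀·(f + f² + … + f^5).
≈ 26.000 × (0.1250 + 0.0156 + 0.0020 + 0.0002 + 0.0000) ≈ 26.000 × 0.1428 ≈ 3.713 mcg/mL.

3.7 mcg/mL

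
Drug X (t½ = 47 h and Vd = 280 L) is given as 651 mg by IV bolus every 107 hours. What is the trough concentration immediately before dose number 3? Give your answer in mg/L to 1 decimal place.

f = (1/2)^(τ/t½) = (1/2)^(107/47) ≈ 0.2064.
C₀ = D/Vd = 651/280 ≈ 2.325 mg/L.
Before the 3rd dose, 2 doses have been given. Superposition: Cmin = C₀·(f + f²).
≈ 2.325 × (0.2064 + 0.0426) ≈ 2.325 × 0.2490 ≈ 0.579 mg/L.

0.6 mg/L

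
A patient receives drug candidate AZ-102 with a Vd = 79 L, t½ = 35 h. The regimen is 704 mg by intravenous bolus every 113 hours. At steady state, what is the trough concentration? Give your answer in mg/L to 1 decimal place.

1.1 mg/L

k = ln2/t½ = ln2/35 ≈ 0.019804 h⁻¹; fraction remaining f = e^(−kτ) = e^(−0.019804×113) ≈ 0.1067.
Each bolus raises the concentration by D/Vd = 704/79 ≈ 8.911 mg/L.
Steady-state trough Cmin,ss = C₀·f/(1−f) ≈ 8.911 × 0.1067/0.8933 ≈ 1.064 mg/L.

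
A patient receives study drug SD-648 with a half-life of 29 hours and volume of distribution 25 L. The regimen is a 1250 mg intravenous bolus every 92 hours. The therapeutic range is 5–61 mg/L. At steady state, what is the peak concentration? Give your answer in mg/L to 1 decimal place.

56.2 mg/L

k = ln2/t½ = ln2/29 ≈ 0.023902 h⁻¹; fraction remaining f = e^(−kτ) = e^(−0.023902×92) ≈ 0.1109.
At steady state, accumulation factor R = 1/(1 − e^(−kτ)) ≈ 1.1247.
Each bolus raises the concentration by D/Vd = 1250/25 ≈ 50.000 mg/L.
Steady-state peak Cmax,ss = C₀·R ≈ 50.000 × 1.1247 ≈ 56.235 mg/L.
Peak 56.2 mg/L vs MTC 61 mg/L: below toxic threshold.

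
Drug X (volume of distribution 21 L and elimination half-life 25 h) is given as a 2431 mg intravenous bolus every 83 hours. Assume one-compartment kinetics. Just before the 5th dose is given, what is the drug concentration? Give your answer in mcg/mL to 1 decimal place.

f = (1/2)^(τ/t½) = (1/2)^(83/25) ≈ 0.1001.
C₀ = D/Vd = 2431/21 ≈ 115.762 mcg/mL.
Before the 5th dose, 4 doses have been given. Superposition: Cmin = C₀·(f + f² + … + f^4).
≈ 115.762 × (0.1001 + 0.0100 + 0.0010 + 0.0001) ≈ 115.762 × 0.1112 ≈ 12.873 mcg/mL.

12.9 mcg/mL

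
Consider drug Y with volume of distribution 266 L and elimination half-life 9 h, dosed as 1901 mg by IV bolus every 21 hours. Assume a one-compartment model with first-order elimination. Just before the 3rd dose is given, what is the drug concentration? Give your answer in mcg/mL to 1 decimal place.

1.7 mcg/mL

f = (1/2)^(τ/t½) = (1/2)^(21/9) ≈ 0.1984.
C₀ = D/Vd = 1901/266 ≈ 7.147 mcg/mL.
Before the 3rd dose, 2 doses have been given. Superposition: Cmin = C₀·(f + f²).
≈ 7.147 × (0.1984 + 0.0394) ≈ 7.147 × 0.2378 ≈ 1.700 mcg/mL.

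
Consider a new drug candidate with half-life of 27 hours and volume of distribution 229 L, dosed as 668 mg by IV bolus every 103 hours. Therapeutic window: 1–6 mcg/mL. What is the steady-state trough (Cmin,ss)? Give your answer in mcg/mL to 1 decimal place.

Over one 103-h interval, 103/27 ≈ 3.8148 half-lives elapse, leaving f ≈ 0.0711 of each dose.
At steady state, accumulation factor R = 1/(1 − e^(−kτ)) ≈ 1.0765.
Single-dose peak C₀ = D/Vd = 668/229 ≈ 2.917 mcg/mL.
Steady-state peak Cmax,ss = C₀·R ≈ 2.917 × 1.0765 ≈ 3.140 mcg/mL.
Steady-state trough Cmin,ss = Cmax,ss·f ≈ 3.140 × 0.0711 ≈ 0.223 mcg/mL.
Trough 0.2 mcg/mL vs MEC 1 mcg/mL: subtherapeutic.

0.2 mcg/mL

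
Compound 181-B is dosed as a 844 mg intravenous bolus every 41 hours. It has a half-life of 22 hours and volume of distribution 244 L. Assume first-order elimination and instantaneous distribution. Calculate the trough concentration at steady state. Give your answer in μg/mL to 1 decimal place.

1.3 μg/mL

Over one 41-h interval, 41/22 ≈ 1.8636 half-lives elapse, leaving f ≈ 0.2748 of each dose.
Single-dose peak C₀ = D/Vd = 844/244 ≈ 3.459 μg/mL.
Steady-state trough Cmin,ss = C₀·f/(1−f) ≈ 3.459 × 0.2748/0.7252 ≈ 1.311 μg/mL.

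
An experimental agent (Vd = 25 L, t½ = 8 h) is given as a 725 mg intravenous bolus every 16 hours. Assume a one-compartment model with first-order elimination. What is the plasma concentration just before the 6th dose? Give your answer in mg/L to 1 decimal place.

9.7 mg/L

f = (1/2)^(τ/t½) = (1/2)^(16/8) ≈ 0.2500.
C₀ = D/Vd = 725/25 ≈ 29.000 mg/L.
Before the 6th dose, 5 doses have been given. Superposition: Cmin = C₀·(f + f² + … + f^5).
≈ 29.000 × (0.2500 + 0.0625 + 0.0156 + 0.0039 + 0.0010) ≈ 29.000 × 0.3330 ≈ 9.657 mg/L.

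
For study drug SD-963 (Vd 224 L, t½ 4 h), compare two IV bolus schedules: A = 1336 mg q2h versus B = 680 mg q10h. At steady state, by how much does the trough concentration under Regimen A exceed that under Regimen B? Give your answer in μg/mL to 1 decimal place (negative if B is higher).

13.7 μg/mL

Regimen A: f = (1/2)^(2/4) ≈ 0.7071; Cmin,ss = (1336/224)·f/(1−f) ≈ 14.399 μg/mL.
Regimen B: f = (1/2)^(10/4) ≈ 0.1768; Cmin,ss = (680/224)·f/(1−f) ≈ 0.652 μg/mL.
Difference ≈ 14.399 − 0.652 ≈ 13.747 μg/mL.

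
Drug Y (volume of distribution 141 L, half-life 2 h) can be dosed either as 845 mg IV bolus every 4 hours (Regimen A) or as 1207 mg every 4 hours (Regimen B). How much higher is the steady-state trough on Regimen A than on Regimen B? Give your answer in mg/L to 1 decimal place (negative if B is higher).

-0.9 mg/L

Regimen A: f = (1/2)^(4/2) ≈ 0.2500; Cmin,ss = (845/141)·f/(1−f) ≈ 1.998 mg/L.
Regimen B: f = (1/2)^(4/2) ≈ 0.2500; Cmin,ss = (1207/141)·f/(1−f) ≈ 2.853 mg/L.
Difference ≈ 1.998 − 2.853 ≈ -0.855 mg/L.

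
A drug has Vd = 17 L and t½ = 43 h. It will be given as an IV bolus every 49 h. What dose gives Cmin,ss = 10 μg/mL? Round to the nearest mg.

τ/t½ = 49/43 ≈ 1.1395, so f = (1/2)^(49/43) ≈ 0.453906.
Cmin,ss = (D/Vd)·f/(1−f), so D = Cmin,ss·Vd·(1−f)/f.
D = 10 × 17 × (1−f)/f ≈ 10 × 17 × 1.20310 ≈ 204.53 mg.

205 mg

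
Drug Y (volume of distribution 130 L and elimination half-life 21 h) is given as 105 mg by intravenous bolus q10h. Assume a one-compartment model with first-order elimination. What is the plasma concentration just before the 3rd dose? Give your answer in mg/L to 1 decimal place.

1.0 mg/L

f = (1/2)^(τ/t½) = (1/2)^(10/21) ≈ 0.7189.
C₀ = D/Vd = 105/130 ≈ 0.808 mg/L.
Before the 3rd dose, 2 doses have been given. Superposition: Cmin = C₀·(f + f²).
≈ 0.808 × (0.7189 + 0.5168) ≈ 0.808 × 1.2357 ≈ 0.998 mg/L.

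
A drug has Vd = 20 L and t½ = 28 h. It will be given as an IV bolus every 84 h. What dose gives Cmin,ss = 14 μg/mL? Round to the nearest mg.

τ/t½ = 84/28 ≈ 3, so f = (1/2)^(84/28) ≈ 0.125000.
Cmin,ss = (D/Vd)·f/(1−f), so D = Cmin,ss·Vd·(1−f)/f.
D = 14 × 20 × (1−f)/f ≈ 14 × 20 × 7.00000 ≈ 1960.00 mg.

1960 mg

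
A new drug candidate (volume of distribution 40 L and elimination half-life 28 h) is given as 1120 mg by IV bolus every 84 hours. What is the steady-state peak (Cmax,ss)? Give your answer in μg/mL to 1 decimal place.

32.0 μg/mL

τ = 84 h = 3 half-lives, so f = (1/2)^3 = 0.125.
At steady state, R = 1/(1 − 0.125) = 8/7.
Single-dose peak C₀ = D/Vd = 1120/40 = 28 μg/mL.
Steady-state peak Cmax,ss = C₀·R = 28 × 8/7 ≈ 32.000 μg/mL.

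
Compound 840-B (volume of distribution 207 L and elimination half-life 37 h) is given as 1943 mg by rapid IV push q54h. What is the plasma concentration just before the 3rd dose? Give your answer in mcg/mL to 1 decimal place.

f = (1/2)^(τ/t½) = (1/2)^(54/37) ≈ 0.3636.
C₀ = D/Vd = 1943/207 ≈ 9.386 mcg/mL.
Before the 3rd dose, 2 doses have been given. Superposition: Cmin = C₀·(f + f²).
≈ 9.386 × (0.3636 + 0.1322) ≈ 9.386 × 0.4958 ≈ 4.654 mcg/mL.

4.7 mcg/mL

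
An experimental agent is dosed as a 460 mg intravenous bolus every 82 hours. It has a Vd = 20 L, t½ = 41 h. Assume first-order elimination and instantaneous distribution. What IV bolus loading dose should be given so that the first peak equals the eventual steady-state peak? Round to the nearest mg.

613 mg

f = (1/2)^(82/41) ≈ 0.250000; accumulation ratio R = 1/(1−f) ≈ 1.33333.
Loading dose to hit Cmax,ss on first dose: D_load = D_maint·R ≈ 460 × 1.33333 ≈ 613.33 mg.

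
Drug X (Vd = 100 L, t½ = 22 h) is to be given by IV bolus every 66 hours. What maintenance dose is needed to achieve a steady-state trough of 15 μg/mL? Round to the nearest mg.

τ/t½ = 66/22 ≈ 3, so f = (1/2)^(66/22) ≈ 0.125000.
Cmin,ss = (D/Vd)·f/(1−f), so D = Cmin,ss·Vd·(1−f)/f.
D = 15 × 100 × (1−f)/f ≈ 15 × 100 × 7.00000 ≈ 10500.00 mg.

10500 mg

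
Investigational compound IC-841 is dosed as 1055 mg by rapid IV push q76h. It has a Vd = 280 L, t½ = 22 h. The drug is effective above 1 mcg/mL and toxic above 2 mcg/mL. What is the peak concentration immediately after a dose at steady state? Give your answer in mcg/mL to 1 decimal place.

Over one 76-h interval, 76/22 ≈ 3.4545 half-lives elapse, leaving f ≈ 0.0912 of each dose.
At steady state, accumulation factor R = 1/(1 − e^(−kτ)) ≈ 1.1004.
Single-dose peak C₀ = D/Vd = 1055/280 ≈ 3.768 mcg/mL.
Steady-state peak Cmax,ss = C₀·R ≈ 3.768 × 1.1004 ≈ 4.146 mcg/mL.
Peak 4.1 mcg/mL vs MTC 2 mcg/mL: exceeds toxic threshold.

4.1 mcg/mL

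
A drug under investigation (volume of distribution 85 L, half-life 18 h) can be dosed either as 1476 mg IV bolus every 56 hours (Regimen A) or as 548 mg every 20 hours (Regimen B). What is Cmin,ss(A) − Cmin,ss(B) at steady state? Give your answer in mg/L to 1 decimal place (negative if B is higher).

-3.3 mg/L

Regimen A: f = (1/2)^(56/18) ≈ 0.1157; Cmin,ss = (1476/85)·f/(1−f) ≈ 2.272 mg/L.
Regimen B: f = (1/2)^(20/18) ≈ 0.4629; Cmin,ss = (548/85)·f/(1−f) ≈ 5.556 mg/L.
Difference ≈ 2.272 − 5.556 ≈ -3.284 mg/L.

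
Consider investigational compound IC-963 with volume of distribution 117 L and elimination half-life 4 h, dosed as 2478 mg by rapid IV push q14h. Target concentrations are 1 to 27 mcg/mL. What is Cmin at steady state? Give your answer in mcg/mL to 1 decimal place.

Over one 14-h interval, 14/4 ≈ 3.5 half-lives elapse, leaving f ≈ 0.0884 of each dose.
Single-dose peak C₀ = D/Vd = 2478/117 ≈ 21.179 mcg/mL.
Steady-state trough Cmin,ss = C₀·f/(1−f) ≈ 21.179 × 0.0884/0.9116 ≈ 2.054 mcg/mL.
Trough 2.1 mcg/mL vs MEC 1 mcg/mL: adequate.

2.1 mcg/mL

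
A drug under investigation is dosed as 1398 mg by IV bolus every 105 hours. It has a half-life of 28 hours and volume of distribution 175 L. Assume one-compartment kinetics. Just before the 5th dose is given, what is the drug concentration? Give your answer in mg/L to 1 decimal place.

f = (1/2)^(τ/t½) = (1/2)^(105/28) ≈ 0.0743.
C₀ = D/Vd = 1398/175 ≈ 7.989 mg/L.
Before the 5th dose, 4 doses have been given. Superposition: Cmin = C₀·(f + f² + … + f^4).
≈ 7.989 × (0.0743 + 0.0055 + 0.0004 + 0.0000) ≈ 7.989 × 0.0802 ≈ 0.641 mg/L.

0.6 mg/L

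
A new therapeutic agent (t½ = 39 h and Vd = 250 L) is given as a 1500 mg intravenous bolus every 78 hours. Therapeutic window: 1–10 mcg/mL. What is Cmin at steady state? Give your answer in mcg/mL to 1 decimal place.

2.0 mcg/mL

τ = 78 h = 2 half-lives, so f = (1/2)^2 = 0.25.
At steady state, R = 1/(1 − 0.25) = 4/3.
Single-dose peak C₀ = D/Vd = 1500/250 = 6 mcg/mL.
Steady-state peak Cmax,ss = C₀·R = 6 × 4/3 ≈ 8.000 mcg/mL.
Steady-state trough Cmin,ss = Cmax,ss·f ≈ 8.000 × 0.25 ≈ 2.000 mcg/mL.
Trough 2.0 mcg/mL vs MEC 1 mcg/mL: adequate.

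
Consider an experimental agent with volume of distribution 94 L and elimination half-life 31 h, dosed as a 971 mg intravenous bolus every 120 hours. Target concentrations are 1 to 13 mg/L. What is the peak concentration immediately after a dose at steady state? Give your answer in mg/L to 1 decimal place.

11.1 mg/L

τ/t½ = 120/31 ≈ 3.871, so fraction remaining f = (1/2)^(120/31) ≈ 0.0683.
Accumulation ratio R = 1/(1 − f) ≈ 1/0.9317 ≈ 1.0733.
Single-dose peak C₀ = D/Vd = 971/94 ≈ 10.330 mg/L.
Steady-state peak Cmax,ss = C₀·R ≈ 10.330 × 1.0733 ≈ 11.087 mg/L.
Peak 11.1 mg/L vs MTC 13 mg/L: below toxic threshold.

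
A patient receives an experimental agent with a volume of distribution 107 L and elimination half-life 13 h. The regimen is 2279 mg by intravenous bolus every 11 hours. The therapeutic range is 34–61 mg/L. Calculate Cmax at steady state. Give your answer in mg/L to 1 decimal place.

Over one 11-h interval, 11/13 ≈ 0.84615 half-lives elapse, leaving f ≈ 0.5563 of each dose.
Accumulation ratio R = 1/(1 − f) ≈ 1/0.4437 ≈ 2.2538.
Single-dose peak C₀ = D/Vd = 2279/107 ≈ 21.299 mg/L.
Steady-state peak Cmax,ss = C₀·R ≈ 21.299 × 2.2538 ≈ 48.004 mg/L.
Peak 48.0 mg/L vs MTC 61 mg/L: below toxic threshold.

48.0 mg/L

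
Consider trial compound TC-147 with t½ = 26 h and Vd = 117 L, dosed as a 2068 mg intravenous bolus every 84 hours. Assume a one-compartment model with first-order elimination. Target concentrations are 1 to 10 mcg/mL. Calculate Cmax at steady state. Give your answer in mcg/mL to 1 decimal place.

k = ln2/t½ = ln2/26 ≈ 0.026660 h⁻¹; fraction remaining f = e^(−kτ) = e^(−0.026660×84) ≈ 0.1065.
At steady state, accumulation factor R = 1/(1 − e^(−kτ)) ≈ 1.1192.
Single-dose peak C₀ = D/Vd = 2068/117 ≈ 17.675 mcg/mL.
Steady-state peak Cmax,ss = C₀·R ≈ 17.675 × 1.1192 ≈ 19.782 mcg/mL.
Peak 19.8 mcg/mL vs MTC 10 mcg/mL: exceeds toxic threshold.

19.8 mcg/mL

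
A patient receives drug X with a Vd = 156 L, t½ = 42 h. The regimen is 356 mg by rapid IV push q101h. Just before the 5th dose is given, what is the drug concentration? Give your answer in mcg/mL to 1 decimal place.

0.5 mcg/mL

f = (1/2)^(τ/t½) = (1/2)^(101/42) ≈ 0.1888.
C₀ = D/Vd = 356/156 ≈ 2.282 mcg/mL.
Before the 5th dose, 4 doses have been given. Superposition: Cmin = C₀·(f + f² + … + f^4).
≈ 2.282 × (0.1888 + 0.0356 + 0.0067 + 0.0013) ≈ 2.282 × 0.2324 ≈ 0.530 mcg/mL.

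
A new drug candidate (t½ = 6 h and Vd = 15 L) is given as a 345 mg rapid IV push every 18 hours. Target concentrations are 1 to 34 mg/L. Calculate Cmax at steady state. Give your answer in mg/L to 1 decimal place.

26.3 mg/L

τ = 18 h = 3 half-lives, so f = (1/2)^3 = 0.125.
At steady state, R = 1/(1 − 0.125) = 8/7.
Single-dose peak C₀ = D/Vd = 345/15 = 23 mg/L.
Steady-state peak Cmax,ss = C₀·R = 23 × 8/7 ≈ 26.286 mg/L.
Peak 26.3 mg/L vs MTC 34 mg/L: below toxic threshold.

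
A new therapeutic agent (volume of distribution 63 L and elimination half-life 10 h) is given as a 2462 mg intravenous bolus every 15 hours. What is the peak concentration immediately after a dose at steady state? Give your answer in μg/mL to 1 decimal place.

60.5 μg/mL

τ/t½ = 15/10 ≈ 1.5, so fraction remaining f = (1/2)^(15/10) ≈ 0.3536.
Accumulation ratio R = 1/(1 − f) ≈ 1/0.6464 ≈ 1.5470.
Single-dose peak C₀ = D/Vd = 2462/63 ≈ 39.079 μg/mL.
Steady-state peak Cmax,ss = C₀·R ≈ 39.079 × 1.5470 ≈ 60.455 μg/mL.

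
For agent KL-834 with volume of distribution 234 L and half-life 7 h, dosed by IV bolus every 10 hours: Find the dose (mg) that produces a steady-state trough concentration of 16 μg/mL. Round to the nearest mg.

6334 mg

τ/t½ = 10/7 ≈ 1.4286, so f = (1/2)^(10/7) ≈ 0.371499.
Cmin,ss = (D/Vd)·f/(1−f), so D = Cmin,ss·Vd·(1−f)/f.
D = 16 × 234 × (1−f)/f ≈ 16 × 234 × 1.69180 ≈ 6334.10 mg.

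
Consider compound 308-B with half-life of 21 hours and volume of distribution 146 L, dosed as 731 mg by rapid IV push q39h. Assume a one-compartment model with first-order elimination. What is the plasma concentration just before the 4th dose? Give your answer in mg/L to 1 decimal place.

1.9 mg/L

f = (1/2)^(τ/t½) = (1/2)^(39/21) ≈ 0.2760.
C₀ = D/Vd = 731/146 ≈ 5.007 mg/L.
Before the 4th dose, 3 doses have been given. Superposition: Cmin = C₀·(f + f² + … + f^3).
≈ 5.007 × (0.2760 + 0.0762 + 0.0210) ≈ 5.007 × 0.3732 ≈ 1.869 mg/L.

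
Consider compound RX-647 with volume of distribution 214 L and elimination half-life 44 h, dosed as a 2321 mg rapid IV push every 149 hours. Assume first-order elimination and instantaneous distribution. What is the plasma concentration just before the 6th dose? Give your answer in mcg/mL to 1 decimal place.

1.1 mcg/mL

f = (1/2)^(τ/t½) = (1/2)^(149/44) ≈ 0.0956.
C₀ = D/Vd = 2321/214 ≈ 10.846 mcg/mL.
Before the 6th dose, 5 doses have been given. Superposition: Cmin = C₀·(f + f² + … + f^5).
≈ 10.846 × (0.0956 + 0.0091 + 0.0009 + 0.0001 + 0.0000) ≈ 10.846 × 0.1057 ≈ 1.146 mcg/mL.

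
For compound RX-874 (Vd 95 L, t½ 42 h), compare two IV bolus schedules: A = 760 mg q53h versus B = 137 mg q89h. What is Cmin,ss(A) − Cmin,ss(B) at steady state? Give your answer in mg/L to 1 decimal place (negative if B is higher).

Regimen A: f = (1/2)^(53/42) ≈ 0.4170; Cmin,ss = (760/95)·f/(1−f) ≈ 5.722 mg/L.
Regimen B: f = (1/2)^(89/42) ≈ 0.2302; Cmin,ss = (137/95)·f/(1−f) ≈ 0.431 mg/L.
Difference ≈ 5.722 − 0.431 ≈ 5.291 mg/L.

5.3 mg/L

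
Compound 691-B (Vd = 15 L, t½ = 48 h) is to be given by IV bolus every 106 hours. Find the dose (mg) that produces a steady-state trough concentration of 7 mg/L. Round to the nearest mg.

τ/t½ = 106/48 ≈ 2.2083, so f = (1/2)^(106/48) ≈ 0.216384.
Cmin,ss = (D/Vd)·f/(1−f), so D = Cmin,ss·Vd·(1−f)/f.
D = 7 × 15 × (1−f)/f ≈ 7 × 15 × 3.62141 ≈ 380.25 mg.

380 mg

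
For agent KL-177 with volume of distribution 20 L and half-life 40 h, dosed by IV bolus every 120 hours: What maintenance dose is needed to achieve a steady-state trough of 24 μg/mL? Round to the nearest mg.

3360 mg

τ/t½ = 120/40 ≈ 3, so f = (1/2)^(120/40) ≈ 0.125000.
Cmin,ss = (D/Vd)·f/(1−f), so D = Cmin,ss·Vd·(1−f)/f.
D = 24 × 20 × (1−f)/f ≈ 24 × 20 × 7.00000 ≈ 3360.00 mg.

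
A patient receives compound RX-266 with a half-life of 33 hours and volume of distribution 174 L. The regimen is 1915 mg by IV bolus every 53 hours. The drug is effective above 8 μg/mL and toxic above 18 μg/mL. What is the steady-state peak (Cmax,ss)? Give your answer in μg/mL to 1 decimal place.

Over one 53-h interval, 53/33 ≈ 1.6061 half-lives elapse, leaving f ≈ 0.3285 of each dose.
Accumulation ratio R = 1/(1 − f) ≈ 1/0.6715 ≈ 1.4892.
Each bolus raises the concentration by D/Vd = 1915/174 ≈ 11.006 μg/mL.
Steady-state peak Cmax,ss = C₀·R ≈ 11.006 × 1.4892 ≈ 16.390 μg/mL.
Peak 16.4 μg/mL vs MTC 18 μg/mL: below toxic threshold.

16.4 μg/mL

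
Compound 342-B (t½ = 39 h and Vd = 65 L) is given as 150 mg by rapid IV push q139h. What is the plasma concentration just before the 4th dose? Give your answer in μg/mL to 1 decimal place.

0.2 μg/mL

f = (1/2)^(τ/t½) = (1/2)^(139/39) ≈ 0.0845.
C₀ = D/Vd = 150/65 ≈ 2.308 μg/mL.
Before the 4th dose, 3 doses have been given. Superposition: Cmin = C₀·(f + f² + … + f^3).
≈ 2.308 × (0.0845 + 0.0071 + 0.0006) ≈ 2.308 × 0.0922 ≈ 0.213 μg/mL.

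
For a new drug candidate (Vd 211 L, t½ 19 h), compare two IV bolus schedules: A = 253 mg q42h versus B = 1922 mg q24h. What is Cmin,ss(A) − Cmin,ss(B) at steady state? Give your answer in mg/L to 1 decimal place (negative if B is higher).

Regimen A: f = (1/2)^(42/19) ≈ 0.2161; Cmin,ss = (253/211)·f/(1−f) ≈ 0.331 mg/L.
Regimen B: f = (1/2)^(24/19) ≈ 0.4166; Cmin,ss = (1922/211)·f/(1−f) ≈ 6.505 mg/L.
Difference ≈ 0.331 − 6.505 ≈ -6.174 mg/L.

-6.2 mg/L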